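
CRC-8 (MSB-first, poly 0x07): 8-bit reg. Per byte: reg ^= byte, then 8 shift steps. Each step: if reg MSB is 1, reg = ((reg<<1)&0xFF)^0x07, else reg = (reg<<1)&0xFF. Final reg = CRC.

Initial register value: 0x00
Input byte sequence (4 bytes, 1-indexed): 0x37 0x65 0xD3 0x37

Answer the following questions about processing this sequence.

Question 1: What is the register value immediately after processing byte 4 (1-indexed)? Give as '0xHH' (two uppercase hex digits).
Answer: 0xCE

Derivation:
After byte 1 (0x37): reg=0x85
After byte 2 (0x65): reg=0xAE
After byte 3 (0xD3): reg=0x74
After byte 4 (0x37): reg=0xCE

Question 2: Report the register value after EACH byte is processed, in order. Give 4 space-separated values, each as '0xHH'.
0x85 0xAE 0x74 0xCE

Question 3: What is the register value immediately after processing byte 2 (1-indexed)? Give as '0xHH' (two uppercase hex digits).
After byte 1 (0x37): reg=0x85
After byte 2 (0x65): reg=0xAE

Answer: 0xAE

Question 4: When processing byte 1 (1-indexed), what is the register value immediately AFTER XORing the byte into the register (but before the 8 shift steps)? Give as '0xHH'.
Answer: 0x37

Derivation:
Register before byte 1: 0x00
Byte 1: 0x37
0x00 XOR 0x37 = 0x37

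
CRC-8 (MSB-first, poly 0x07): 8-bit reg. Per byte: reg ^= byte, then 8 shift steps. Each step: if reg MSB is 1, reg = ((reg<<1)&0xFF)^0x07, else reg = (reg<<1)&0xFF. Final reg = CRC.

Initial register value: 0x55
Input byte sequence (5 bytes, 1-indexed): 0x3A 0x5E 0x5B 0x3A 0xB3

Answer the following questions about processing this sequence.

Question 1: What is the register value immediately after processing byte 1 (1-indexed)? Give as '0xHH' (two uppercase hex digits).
Answer: 0x0A

Derivation:
After byte 1 (0x3A): reg=0x0A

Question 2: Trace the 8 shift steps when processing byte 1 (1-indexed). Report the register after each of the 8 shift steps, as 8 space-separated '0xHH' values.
Answer: 0xDE 0xBB 0x71 0xE2 0xC3 0x81 0x05 0x0A

Derivation:
Register before byte 1: 0x55
After XOR with byte 0x3A: 0x6F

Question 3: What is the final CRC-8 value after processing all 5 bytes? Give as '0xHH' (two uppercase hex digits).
Answer: 0x07

Derivation:
After byte 1 (0x3A): reg=0x0A
After byte 2 (0x5E): reg=0xAB
After byte 3 (0x5B): reg=0xDE
After byte 4 (0x3A): reg=0xB2
After byte 5 (0xB3): reg=0x07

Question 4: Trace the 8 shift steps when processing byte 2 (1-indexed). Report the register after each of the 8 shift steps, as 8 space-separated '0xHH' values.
After byte 1 (0x3A): reg=0x0A
Register before byte 2: 0x0A
After XOR with byte 0x5E: 0x54

Answer: 0xA8 0x57 0xAE 0x5B 0xB6 0x6B 0xD6 0xAB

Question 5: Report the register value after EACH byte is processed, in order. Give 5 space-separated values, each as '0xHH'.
0x0A 0xAB 0xDE 0xB2 0x07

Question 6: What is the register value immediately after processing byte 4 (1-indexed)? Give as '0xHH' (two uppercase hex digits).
After byte 1 (0x3A): reg=0x0A
After byte 2 (0x5E): reg=0xAB
After byte 3 (0x5B): reg=0xDE
After byte 4 (0x3A): reg=0xB2

Answer: 0xB2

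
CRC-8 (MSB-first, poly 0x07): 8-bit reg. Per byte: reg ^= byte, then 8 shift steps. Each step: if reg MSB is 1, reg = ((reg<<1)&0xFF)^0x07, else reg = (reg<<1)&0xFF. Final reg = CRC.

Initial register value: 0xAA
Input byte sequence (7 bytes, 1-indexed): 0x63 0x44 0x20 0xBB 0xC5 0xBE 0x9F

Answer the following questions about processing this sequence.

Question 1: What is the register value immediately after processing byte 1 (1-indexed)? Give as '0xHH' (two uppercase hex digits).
Answer: 0x71

Derivation:
After byte 1 (0x63): reg=0x71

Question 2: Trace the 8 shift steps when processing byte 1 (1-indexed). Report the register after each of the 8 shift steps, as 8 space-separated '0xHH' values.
Answer: 0x95 0x2D 0x5A 0xB4 0x6F 0xDE 0xBB 0x71

Derivation:
Register before byte 1: 0xAA
After XOR with byte 0x63: 0xC9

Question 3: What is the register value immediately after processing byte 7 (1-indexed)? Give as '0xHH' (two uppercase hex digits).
After byte 1 (0x63): reg=0x71
After byte 2 (0x44): reg=0x8B
After byte 3 (0x20): reg=0x58
After byte 4 (0xBB): reg=0xA7
After byte 5 (0xC5): reg=0x29
After byte 6 (0xBE): reg=0xEC
After byte 7 (0x9F): reg=0x5E

Answer: 0x5E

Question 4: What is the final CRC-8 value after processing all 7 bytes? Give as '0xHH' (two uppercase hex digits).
Answer: 0x5E

Derivation:
After byte 1 (0x63): reg=0x71
After byte 2 (0x44): reg=0x8B
After byte 3 (0x20): reg=0x58
After byte 4 (0xBB): reg=0xA7
After byte 5 (0xC5): reg=0x29
After byte 6 (0xBE): reg=0xEC
After byte 7 (0x9F): reg=0x5E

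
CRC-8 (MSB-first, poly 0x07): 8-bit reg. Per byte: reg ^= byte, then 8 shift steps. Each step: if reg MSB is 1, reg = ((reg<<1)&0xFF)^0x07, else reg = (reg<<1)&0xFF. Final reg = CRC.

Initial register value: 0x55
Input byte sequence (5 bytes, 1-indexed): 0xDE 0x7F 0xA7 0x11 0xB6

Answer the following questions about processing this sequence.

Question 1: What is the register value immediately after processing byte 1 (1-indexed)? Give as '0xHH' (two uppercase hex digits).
Answer: 0xB8

Derivation:
After byte 1 (0xDE): reg=0xB8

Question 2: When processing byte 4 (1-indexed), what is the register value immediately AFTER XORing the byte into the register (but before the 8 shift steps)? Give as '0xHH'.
Answer: 0xEB

Derivation:
Register before byte 4: 0xFA
Byte 4: 0x11
0xFA XOR 0x11 = 0xEB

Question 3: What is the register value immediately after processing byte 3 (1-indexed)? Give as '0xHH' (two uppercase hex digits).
Answer: 0xFA

Derivation:
After byte 1 (0xDE): reg=0xB8
After byte 2 (0x7F): reg=0x5B
After byte 3 (0xA7): reg=0xFA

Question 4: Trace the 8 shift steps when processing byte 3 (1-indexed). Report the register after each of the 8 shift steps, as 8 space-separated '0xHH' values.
Answer: 0xFF 0xF9 0xF5 0xED 0xDD 0xBD 0x7D 0xFA

Derivation:
After byte 1 (0xDE): reg=0xB8
After byte 2 (0x7F): reg=0x5B
Register before byte 3: 0x5B
After XOR with byte 0xA7: 0xFC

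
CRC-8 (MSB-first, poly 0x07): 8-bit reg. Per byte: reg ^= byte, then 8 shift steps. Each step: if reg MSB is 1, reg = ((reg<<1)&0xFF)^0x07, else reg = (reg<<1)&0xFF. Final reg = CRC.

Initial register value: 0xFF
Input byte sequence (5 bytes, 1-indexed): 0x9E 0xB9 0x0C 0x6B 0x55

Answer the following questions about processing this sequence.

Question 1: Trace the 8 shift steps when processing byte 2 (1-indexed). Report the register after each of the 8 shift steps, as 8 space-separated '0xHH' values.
After byte 1 (0x9E): reg=0x20
Register before byte 2: 0x20
After XOR with byte 0xB9: 0x99

Answer: 0x35 0x6A 0xD4 0xAF 0x59 0xB2 0x63 0xC6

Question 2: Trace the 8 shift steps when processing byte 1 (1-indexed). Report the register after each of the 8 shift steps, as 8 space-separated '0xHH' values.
Register before byte 1: 0xFF
After XOR with byte 0x9E: 0x61

Answer: 0xC2 0x83 0x01 0x02 0x04 0x08 0x10 0x20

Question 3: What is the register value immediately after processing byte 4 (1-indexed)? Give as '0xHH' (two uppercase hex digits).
Answer: 0x79

Derivation:
After byte 1 (0x9E): reg=0x20
After byte 2 (0xB9): reg=0xC6
After byte 3 (0x0C): reg=0x78
After byte 4 (0x6B): reg=0x79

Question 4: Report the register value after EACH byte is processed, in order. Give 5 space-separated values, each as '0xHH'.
0x20 0xC6 0x78 0x79 0xC4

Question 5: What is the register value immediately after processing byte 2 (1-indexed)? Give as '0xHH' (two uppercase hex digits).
Answer: 0xC6

Derivation:
After byte 1 (0x9E): reg=0x20
After byte 2 (0xB9): reg=0xC6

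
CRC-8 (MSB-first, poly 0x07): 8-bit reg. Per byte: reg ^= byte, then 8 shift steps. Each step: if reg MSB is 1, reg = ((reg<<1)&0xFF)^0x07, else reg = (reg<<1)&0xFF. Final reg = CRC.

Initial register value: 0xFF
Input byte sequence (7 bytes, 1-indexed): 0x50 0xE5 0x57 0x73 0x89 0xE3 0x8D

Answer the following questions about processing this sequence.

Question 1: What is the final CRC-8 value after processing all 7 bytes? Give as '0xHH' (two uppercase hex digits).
Answer: 0xC2

Derivation:
After byte 1 (0x50): reg=0x44
After byte 2 (0xE5): reg=0x6E
After byte 3 (0x57): reg=0xAF
After byte 4 (0x73): reg=0x1A
After byte 5 (0x89): reg=0xF0
After byte 6 (0xE3): reg=0x79
After byte 7 (0x8D): reg=0xC2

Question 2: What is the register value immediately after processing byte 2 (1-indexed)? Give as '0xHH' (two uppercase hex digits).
After byte 1 (0x50): reg=0x44
After byte 2 (0xE5): reg=0x6E

Answer: 0x6E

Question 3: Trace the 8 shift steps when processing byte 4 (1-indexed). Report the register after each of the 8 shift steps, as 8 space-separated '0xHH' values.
Answer: 0xBF 0x79 0xF2 0xE3 0xC1 0x85 0x0D 0x1A

Derivation:
After byte 1 (0x50): reg=0x44
After byte 2 (0xE5): reg=0x6E
After byte 3 (0x57): reg=0xAF
Register before byte 4: 0xAF
After XOR with byte 0x73: 0xDC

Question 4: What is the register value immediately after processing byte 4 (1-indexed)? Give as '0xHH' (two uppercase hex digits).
Answer: 0x1A

Derivation:
After byte 1 (0x50): reg=0x44
After byte 2 (0xE5): reg=0x6E
After byte 3 (0x57): reg=0xAF
After byte 4 (0x73): reg=0x1A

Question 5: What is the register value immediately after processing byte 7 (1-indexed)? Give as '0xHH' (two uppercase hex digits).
Answer: 0xC2

Derivation:
After byte 1 (0x50): reg=0x44
After byte 2 (0xE5): reg=0x6E
After byte 3 (0x57): reg=0xAF
After byte 4 (0x73): reg=0x1A
After byte 5 (0x89): reg=0xF0
After byte 6 (0xE3): reg=0x79
After byte 7 (0x8D): reg=0xC2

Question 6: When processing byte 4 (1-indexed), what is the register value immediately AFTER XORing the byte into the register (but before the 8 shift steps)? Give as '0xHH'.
Register before byte 4: 0xAF
Byte 4: 0x73
0xAF XOR 0x73 = 0xDC

Answer: 0xDC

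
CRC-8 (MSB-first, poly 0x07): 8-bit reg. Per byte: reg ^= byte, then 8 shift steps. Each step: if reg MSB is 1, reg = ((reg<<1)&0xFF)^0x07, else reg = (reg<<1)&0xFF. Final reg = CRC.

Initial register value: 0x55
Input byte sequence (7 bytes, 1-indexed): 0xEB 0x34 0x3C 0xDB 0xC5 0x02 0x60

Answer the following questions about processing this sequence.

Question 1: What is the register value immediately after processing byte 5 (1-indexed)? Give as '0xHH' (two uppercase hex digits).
Answer: 0x01

Derivation:
After byte 1 (0xEB): reg=0x33
After byte 2 (0x34): reg=0x15
After byte 3 (0x3C): reg=0xDF
After byte 4 (0xDB): reg=0x1C
After byte 5 (0xC5): reg=0x01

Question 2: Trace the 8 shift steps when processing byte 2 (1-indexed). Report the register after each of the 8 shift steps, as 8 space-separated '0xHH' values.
After byte 1 (0xEB): reg=0x33
Register before byte 2: 0x33
After XOR with byte 0x34: 0x07

Answer: 0x0E 0x1C 0x38 0x70 0xE0 0xC7 0x89 0x15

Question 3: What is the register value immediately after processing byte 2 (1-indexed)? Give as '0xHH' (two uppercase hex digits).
After byte 1 (0xEB): reg=0x33
After byte 2 (0x34): reg=0x15

Answer: 0x15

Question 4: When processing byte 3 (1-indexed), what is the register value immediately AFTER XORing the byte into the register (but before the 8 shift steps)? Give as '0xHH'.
Register before byte 3: 0x15
Byte 3: 0x3C
0x15 XOR 0x3C = 0x29

Answer: 0x29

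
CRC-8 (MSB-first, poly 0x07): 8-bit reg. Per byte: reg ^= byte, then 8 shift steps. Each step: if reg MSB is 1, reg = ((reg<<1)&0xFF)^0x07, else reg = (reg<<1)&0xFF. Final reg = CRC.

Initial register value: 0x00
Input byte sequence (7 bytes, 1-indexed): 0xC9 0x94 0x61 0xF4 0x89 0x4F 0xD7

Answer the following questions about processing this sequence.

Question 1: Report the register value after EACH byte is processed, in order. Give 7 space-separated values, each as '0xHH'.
0x71 0xB5 0x22 0x2C 0x72 0xB3 0x3B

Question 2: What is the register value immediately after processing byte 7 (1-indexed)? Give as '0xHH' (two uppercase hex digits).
Answer: 0x3B

Derivation:
After byte 1 (0xC9): reg=0x71
After byte 2 (0x94): reg=0xB5
After byte 3 (0x61): reg=0x22
After byte 4 (0xF4): reg=0x2C
After byte 5 (0x89): reg=0x72
After byte 6 (0x4F): reg=0xB3
After byte 7 (0xD7): reg=0x3B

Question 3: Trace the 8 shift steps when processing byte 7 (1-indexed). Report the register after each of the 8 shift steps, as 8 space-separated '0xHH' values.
After byte 1 (0xC9): reg=0x71
After byte 2 (0x94): reg=0xB5
After byte 3 (0x61): reg=0x22
After byte 4 (0xF4): reg=0x2C
After byte 5 (0x89): reg=0x72
After byte 6 (0x4F): reg=0xB3
Register before byte 7: 0xB3
After XOR with byte 0xD7: 0x64

Answer: 0xC8 0x97 0x29 0x52 0xA4 0x4F 0x9E 0x3B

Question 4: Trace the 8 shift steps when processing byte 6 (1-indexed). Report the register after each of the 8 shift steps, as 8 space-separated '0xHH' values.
After byte 1 (0xC9): reg=0x71
After byte 2 (0x94): reg=0xB5
After byte 3 (0x61): reg=0x22
After byte 4 (0xF4): reg=0x2C
After byte 5 (0x89): reg=0x72
Register before byte 6: 0x72
After XOR with byte 0x4F: 0x3D

Answer: 0x7A 0xF4 0xEF 0xD9 0xB5 0x6D 0xDA 0xB3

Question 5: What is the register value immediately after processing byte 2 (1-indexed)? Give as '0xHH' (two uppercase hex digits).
After byte 1 (0xC9): reg=0x71
After byte 2 (0x94): reg=0xB5

Answer: 0xB5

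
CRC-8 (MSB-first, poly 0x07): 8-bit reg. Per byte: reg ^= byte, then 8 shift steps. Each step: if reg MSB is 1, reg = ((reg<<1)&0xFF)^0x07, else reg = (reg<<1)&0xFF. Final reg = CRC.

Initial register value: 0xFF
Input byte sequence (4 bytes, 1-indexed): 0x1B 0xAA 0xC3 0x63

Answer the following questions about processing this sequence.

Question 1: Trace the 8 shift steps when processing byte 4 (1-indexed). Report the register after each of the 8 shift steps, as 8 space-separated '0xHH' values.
After byte 1 (0x1B): reg=0xB2
After byte 2 (0xAA): reg=0x48
After byte 3 (0xC3): reg=0xB8
Register before byte 4: 0xB8
After XOR with byte 0x63: 0xDB

Answer: 0xB1 0x65 0xCA 0x93 0x21 0x42 0x84 0x0F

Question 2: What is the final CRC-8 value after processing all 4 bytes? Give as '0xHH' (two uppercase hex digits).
After byte 1 (0x1B): reg=0xB2
After byte 2 (0xAA): reg=0x48
After byte 3 (0xC3): reg=0xB8
After byte 4 (0x63): reg=0x0F

Answer: 0x0F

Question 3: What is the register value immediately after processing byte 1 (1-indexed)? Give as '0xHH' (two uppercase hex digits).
After byte 1 (0x1B): reg=0xB2

Answer: 0xB2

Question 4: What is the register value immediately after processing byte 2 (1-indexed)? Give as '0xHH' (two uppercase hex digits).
Answer: 0x48

Derivation:
After byte 1 (0x1B): reg=0xB2
After byte 2 (0xAA): reg=0x48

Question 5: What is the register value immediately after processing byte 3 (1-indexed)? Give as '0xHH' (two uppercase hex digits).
Answer: 0xB8

Derivation:
After byte 1 (0x1B): reg=0xB2
After byte 2 (0xAA): reg=0x48
After byte 3 (0xC3): reg=0xB8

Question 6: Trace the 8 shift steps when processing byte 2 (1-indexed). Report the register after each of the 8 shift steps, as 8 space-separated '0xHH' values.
Answer: 0x30 0x60 0xC0 0x87 0x09 0x12 0x24 0x48

Derivation:
After byte 1 (0x1B): reg=0xB2
Register before byte 2: 0xB2
After XOR with byte 0xAA: 0x18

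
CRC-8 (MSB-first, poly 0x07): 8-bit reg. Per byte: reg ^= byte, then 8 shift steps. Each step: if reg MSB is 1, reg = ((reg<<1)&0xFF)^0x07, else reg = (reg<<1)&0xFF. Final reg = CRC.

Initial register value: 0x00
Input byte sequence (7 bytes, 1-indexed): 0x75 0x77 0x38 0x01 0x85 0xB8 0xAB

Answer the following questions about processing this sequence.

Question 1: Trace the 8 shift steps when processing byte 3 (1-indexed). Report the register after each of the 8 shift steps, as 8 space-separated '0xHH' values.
Answer: 0x35 0x6A 0xD4 0xAF 0x59 0xB2 0x63 0xC6

Derivation:
After byte 1 (0x75): reg=0x4C
After byte 2 (0x77): reg=0xA1
Register before byte 3: 0xA1
After XOR with byte 0x38: 0x99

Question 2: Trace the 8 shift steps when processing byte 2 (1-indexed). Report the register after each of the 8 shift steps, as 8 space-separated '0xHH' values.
Answer: 0x76 0xEC 0xDF 0xB9 0x75 0xEA 0xD3 0xA1

Derivation:
After byte 1 (0x75): reg=0x4C
Register before byte 2: 0x4C
After XOR with byte 0x77: 0x3B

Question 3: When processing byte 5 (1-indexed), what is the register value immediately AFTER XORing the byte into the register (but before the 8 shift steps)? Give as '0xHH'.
Register before byte 5: 0x5B
Byte 5: 0x85
0x5B XOR 0x85 = 0xDE

Answer: 0xDE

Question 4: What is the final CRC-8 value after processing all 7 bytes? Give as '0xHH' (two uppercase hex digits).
Answer: 0xBC

Derivation:
After byte 1 (0x75): reg=0x4C
After byte 2 (0x77): reg=0xA1
After byte 3 (0x38): reg=0xC6
After byte 4 (0x01): reg=0x5B
After byte 5 (0x85): reg=0x14
After byte 6 (0xB8): reg=0x4D
After byte 7 (0xAB): reg=0xBC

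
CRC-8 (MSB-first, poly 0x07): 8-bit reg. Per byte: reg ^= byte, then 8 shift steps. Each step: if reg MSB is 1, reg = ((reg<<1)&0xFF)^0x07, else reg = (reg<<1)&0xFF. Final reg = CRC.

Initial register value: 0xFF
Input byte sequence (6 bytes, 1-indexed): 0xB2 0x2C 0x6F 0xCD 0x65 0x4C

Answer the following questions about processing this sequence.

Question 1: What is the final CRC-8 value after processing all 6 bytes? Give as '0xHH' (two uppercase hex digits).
After byte 1 (0xB2): reg=0xE4
After byte 2 (0x2C): reg=0x76
After byte 3 (0x6F): reg=0x4F
After byte 4 (0xCD): reg=0x87
After byte 5 (0x65): reg=0xA0
After byte 6 (0x4C): reg=0x8A

Answer: 0x8A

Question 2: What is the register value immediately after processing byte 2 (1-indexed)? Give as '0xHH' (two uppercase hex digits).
After byte 1 (0xB2): reg=0xE4
After byte 2 (0x2C): reg=0x76

Answer: 0x76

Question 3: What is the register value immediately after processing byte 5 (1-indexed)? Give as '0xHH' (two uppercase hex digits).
After byte 1 (0xB2): reg=0xE4
After byte 2 (0x2C): reg=0x76
After byte 3 (0x6F): reg=0x4F
After byte 4 (0xCD): reg=0x87
After byte 5 (0x65): reg=0xA0

Answer: 0xA0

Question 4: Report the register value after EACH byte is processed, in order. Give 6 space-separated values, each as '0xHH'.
0xE4 0x76 0x4F 0x87 0xA0 0x8A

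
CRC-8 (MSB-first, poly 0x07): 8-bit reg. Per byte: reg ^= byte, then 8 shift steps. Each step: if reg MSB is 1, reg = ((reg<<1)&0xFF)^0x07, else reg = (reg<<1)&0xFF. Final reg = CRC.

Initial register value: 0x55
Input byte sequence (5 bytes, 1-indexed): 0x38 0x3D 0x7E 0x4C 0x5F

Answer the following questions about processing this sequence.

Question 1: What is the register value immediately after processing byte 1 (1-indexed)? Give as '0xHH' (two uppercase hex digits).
Answer: 0x04

Derivation:
After byte 1 (0x38): reg=0x04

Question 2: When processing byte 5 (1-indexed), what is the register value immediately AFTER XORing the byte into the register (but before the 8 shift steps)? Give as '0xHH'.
Answer: 0x13

Derivation:
Register before byte 5: 0x4C
Byte 5: 0x5F
0x4C XOR 0x5F = 0x13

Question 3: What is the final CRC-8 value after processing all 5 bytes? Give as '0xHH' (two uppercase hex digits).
Answer: 0x79

Derivation:
After byte 1 (0x38): reg=0x04
After byte 2 (0x3D): reg=0xAF
After byte 3 (0x7E): reg=0x39
After byte 4 (0x4C): reg=0x4C
After byte 5 (0x5F): reg=0x79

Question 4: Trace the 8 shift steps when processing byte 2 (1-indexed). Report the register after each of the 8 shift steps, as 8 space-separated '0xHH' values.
Answer: 0x72 0xE4 0xCF 0x99 0x35 0x6A 0xD4 0xAF

Derivation:
After byte 1 (0x38): reg=0x04
Register before byte 2: 0x04
After XOR with byte 0x3D: 0x39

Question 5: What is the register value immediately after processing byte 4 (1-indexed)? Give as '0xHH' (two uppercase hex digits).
Answer: 0x4C

Derivation:
After byte 1 (0x38): reg=0x04
After byte 2 (0x3D): reg=0xAF
After byte 3 (0x7E): reg=0x39
After byte 4 (0x4C): reg=0x4C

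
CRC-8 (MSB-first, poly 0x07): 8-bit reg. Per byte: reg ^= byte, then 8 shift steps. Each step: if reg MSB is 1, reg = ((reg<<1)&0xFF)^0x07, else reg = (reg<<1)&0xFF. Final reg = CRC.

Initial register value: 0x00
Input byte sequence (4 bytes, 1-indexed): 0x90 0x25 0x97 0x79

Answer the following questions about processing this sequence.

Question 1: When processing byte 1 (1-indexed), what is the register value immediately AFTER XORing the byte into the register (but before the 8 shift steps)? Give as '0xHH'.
Register before byte 1: 0x00
Byte 1: 0x90
0x00 XOR 0x90 = 0x90

Answer: 0x90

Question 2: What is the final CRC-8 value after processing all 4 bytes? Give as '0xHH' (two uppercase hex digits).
After byte 1 (0x90): reg=0xF9
After byte 2 (0x25): reg=0x1A
After byte 3 (0x97): reg=0xAA
After byte 4 (0x79): reg=0x37

Answer: 0x37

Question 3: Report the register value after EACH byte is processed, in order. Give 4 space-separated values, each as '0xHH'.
0xF9 0x1A 0xAA 0x37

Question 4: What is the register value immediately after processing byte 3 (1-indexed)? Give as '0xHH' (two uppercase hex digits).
Answer: 0xAA

Derivation:
After byte 1 (0x90): reg=0xF9
After byte 2 (0x25): reg=0x1A
After byte 3 (0x97): reg=0xAA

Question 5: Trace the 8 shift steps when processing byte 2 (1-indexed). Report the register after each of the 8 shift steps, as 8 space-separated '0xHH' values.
After byte 1 (0x90): reg=0xF9
Register before byte 2: 0xF9
After XOR with byte 0x25: 0xDC

Answer: 0xBF 0x79 0xF2 0xE3 0xC1 0x85 0x0D 0x1A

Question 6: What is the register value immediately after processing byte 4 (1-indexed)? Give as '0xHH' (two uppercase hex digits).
Answer: 0x37

Derivation:
After byte 1 (0x90): reg=0xF9
After byte 2 (0x25): reg=0x1A
After byte 3 (0x97): reg=0xAA
After byte 4 (0x79): reg=0x37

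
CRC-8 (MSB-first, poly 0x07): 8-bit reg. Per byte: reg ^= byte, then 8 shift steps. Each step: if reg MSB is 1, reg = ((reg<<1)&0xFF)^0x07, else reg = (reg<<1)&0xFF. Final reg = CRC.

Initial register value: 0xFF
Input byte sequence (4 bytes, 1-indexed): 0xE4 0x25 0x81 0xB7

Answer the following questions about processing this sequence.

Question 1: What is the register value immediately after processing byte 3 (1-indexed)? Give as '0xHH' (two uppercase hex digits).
Answer: 0x2F

Derivation:
After byte 1 (0xE4): reg=0x41
After byte 2 (0x25): reg=0x3B
After byte 3 (0x81): reg=0x2F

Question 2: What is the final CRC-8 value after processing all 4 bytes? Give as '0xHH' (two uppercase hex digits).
Answer: 0xC1

Derivation:
After byte 1 (0xE4): reg=0x41
After byte 2 (0x25): reg=0x3B
After byte 3 (0x81): reg=0x2F
After byte 4 (0xB7): reg=0xC1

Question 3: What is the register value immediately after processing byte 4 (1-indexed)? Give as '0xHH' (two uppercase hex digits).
After byte 1 (0xE4): reg=0x41
After byte 2 (0x25): reg=0x3B
After byte 3 (0x81): reg=0x2F
After byte 4 (0xB7): reg=0xC1

Answer: 0xC1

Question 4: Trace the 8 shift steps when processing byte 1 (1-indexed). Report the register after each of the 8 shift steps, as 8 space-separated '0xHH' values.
Answer: 0x36 0x6C 0xD8 0xB7 0x69 0xD2 0xA3 0x41

Derivation:
Register before byte 1: 0xFF
After XOR with byte 0xE4: 0x1B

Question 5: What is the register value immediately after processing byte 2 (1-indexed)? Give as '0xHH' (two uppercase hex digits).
Answer: 0x3B

Derivation:
After byte 1 (0xE4): reg=0x41
After byte 2 (0x25): reg=0x3B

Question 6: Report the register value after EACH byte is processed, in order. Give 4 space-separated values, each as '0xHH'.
0x41 0x3B 0x2F 0xC1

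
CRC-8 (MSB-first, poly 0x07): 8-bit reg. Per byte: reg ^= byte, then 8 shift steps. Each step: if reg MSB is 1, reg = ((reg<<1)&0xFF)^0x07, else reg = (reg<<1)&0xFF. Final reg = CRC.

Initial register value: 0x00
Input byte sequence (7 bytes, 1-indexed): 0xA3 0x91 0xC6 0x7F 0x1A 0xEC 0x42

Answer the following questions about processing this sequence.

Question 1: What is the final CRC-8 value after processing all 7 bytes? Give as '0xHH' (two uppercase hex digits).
After byte 1 (0xA3): reg=0x60
After byte 2 (0x91): reg=0xD9
After byte 3 (0xC6): reg=0x5D
After byte 4 (0x7F): reg=0xEE
After byte 5 (0x1A): reg=0xC2
After byte 6 (0xEC): reg=0xCA
After byte 7 (0x42): reg=0xB1

Answer: 0xB1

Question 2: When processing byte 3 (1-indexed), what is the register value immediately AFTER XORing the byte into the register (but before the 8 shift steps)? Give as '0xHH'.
Answer: 0x1F

Derivation:
Register before byte 3: 0xD9
Byte 3: 0xC6
0xD9 XOR 0xC6 = 0x1F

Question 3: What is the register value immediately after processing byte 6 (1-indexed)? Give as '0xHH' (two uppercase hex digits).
Answer: 0xCA

Derivation:
After byte 1 (0xA3): reg=0x60
After byte 2 (0x91): reg=0xD9
After byte 3 (0xC6): reg=0x5D
After byte 4 (0x7F): reg=0xEE
After byte 5 (0x1A): reg=0xC2
After byte 6 (0xEC): reg=0xCA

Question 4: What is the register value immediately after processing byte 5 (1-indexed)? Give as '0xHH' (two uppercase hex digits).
After byte 1 (0xA3): reg=0x60
After byte 2 (0x91): reg=0xD9
After byte 3 (0xC6): reg=0x5D
After byte 4 (0x7F): reg=0xEE
After byte 5 (0x1A): reg=0xC2

Answer: 0xC2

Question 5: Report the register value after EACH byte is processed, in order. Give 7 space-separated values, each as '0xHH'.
0x60 0xD9 0x5D 0xEE 0xC2 0xCA 0xB1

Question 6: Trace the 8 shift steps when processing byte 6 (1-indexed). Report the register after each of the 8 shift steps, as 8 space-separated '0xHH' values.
After byte 1 (0xA3): reg=0x60
After byte 2 (0x91): reg=0xD9
After byte 3 (0xC6): reg=0x5D
After byte 4 (0x7F): reg=0xEE
After byte 5 (0x1A): reg=0xC2
Register before byte 6: 0xC2
After XOR with byte 0xEC: 0x2E

Answer: 0x5C 0xB8 0x77 0xEE 0xDB 0xB1 0x65 0xCA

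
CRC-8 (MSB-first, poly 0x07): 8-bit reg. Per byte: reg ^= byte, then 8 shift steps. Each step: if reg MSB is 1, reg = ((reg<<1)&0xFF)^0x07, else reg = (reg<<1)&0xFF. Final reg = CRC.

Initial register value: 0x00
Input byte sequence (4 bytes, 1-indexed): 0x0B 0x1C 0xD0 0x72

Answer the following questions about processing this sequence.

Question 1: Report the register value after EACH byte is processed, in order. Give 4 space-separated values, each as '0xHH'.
0x31 0xC3 0x79 0x31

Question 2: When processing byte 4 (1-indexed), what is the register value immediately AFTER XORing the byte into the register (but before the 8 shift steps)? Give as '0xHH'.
Register before byte 4: 0x79
Byte 4: 0x72
0x79 XOR 0x72 = 0x0B

Answer: 0x0B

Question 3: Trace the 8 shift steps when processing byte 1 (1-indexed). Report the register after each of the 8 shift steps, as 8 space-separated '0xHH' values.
Register before byte 1: 0x00
After XOR with byte 0x0B: 0x0B

Answer: 0x16 0x2C 0x58 0xB0 0x67 0xCE 0x9B 0x31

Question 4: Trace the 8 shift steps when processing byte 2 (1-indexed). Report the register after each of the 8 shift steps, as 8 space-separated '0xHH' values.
After byte 1 (0x0B): reg=0x31
Register before byte 2: 0x31
After XOR with byte 0x1C: 0x2D

Answer: 0x5A 0xB4 0x6F 0xDE 0xBB 0x71 0xE2 0xC3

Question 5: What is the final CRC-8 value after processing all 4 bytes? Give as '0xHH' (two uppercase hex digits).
Answer: 0x31

Derivation:
After byte 1 (0x0B): reg=0x31
After byte 2 (0x1C): reg=0xC3
After byte 3 (0xD0): reg=0x79
After byte 4 (0x72): reg=0x31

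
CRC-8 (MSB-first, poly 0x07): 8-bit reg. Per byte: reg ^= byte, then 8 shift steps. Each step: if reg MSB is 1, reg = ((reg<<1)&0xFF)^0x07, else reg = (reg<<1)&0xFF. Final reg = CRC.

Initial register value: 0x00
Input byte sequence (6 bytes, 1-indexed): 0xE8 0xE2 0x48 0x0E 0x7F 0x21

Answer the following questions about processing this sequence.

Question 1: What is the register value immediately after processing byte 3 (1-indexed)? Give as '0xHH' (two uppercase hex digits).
After byte 1 (0xE8): reg=0x96
After byte 2 (0xE2): reg=0x4B
After byte 3 (0x48): reg=0x09

Answer: 0x09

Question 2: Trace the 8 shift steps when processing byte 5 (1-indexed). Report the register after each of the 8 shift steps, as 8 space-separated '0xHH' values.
Answer: 0xD4 0xAF 0x59 0xB2 0x63 0xC6 0x8B 0x11

Derivation:
After byte 1 (0xE8): reg=0x96
After byte 2 (0xE2): reg=0x4B
After byte 3 (0x48): reg=0x09
After byte 4 (0x0E): reg=0x15
Register before byte 5: 0x15
After XOR with byte 0x7F: 0x6A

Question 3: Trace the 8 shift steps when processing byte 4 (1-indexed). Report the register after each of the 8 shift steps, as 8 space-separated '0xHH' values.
Answer: 0x0E 0x1C 0x38 0x70 0xE0 0xC7 0x89 0x15

Derivation:
After byte 1 (0xE8): reg=0x96
After byte 2 (0xE2): reg=0x4B
After byte 3 (0x48): reg=0x09
Register before byte 4: 0x09
After XOR with byte 0x0E: 0x07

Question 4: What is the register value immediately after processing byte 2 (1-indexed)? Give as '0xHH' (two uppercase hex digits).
After byte 1 (0xE8): reg=0x96
After byte 2 (0xE2): reg=0x4B

Answer: 0x4B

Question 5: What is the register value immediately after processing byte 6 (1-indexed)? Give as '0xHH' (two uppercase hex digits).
Answer: 0x90

Derivation:
After byte 1 (0xE8): reg=0x96
After byte 2 (0xE2): reg=0x4B
After byte 3 (0x48): reg=0x09
After byte 4 (0x0E): reg=0x15
After byte 5 (0x7F): reg=0x11
After byte 6 (0x21): reg=0x90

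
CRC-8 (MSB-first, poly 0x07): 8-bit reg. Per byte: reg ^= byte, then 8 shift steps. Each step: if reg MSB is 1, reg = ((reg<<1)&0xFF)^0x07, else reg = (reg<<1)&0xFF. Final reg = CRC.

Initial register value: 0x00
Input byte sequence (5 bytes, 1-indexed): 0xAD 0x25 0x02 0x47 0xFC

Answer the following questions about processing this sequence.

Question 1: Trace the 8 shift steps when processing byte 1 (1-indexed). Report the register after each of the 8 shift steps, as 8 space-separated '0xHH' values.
Register before byte 1: 0x00
After XOR with byte 0xAD: 0xAD

Answer: 0x5D 0xBA 0x73 0xE6 0xCB 0x91 0x25 0x4A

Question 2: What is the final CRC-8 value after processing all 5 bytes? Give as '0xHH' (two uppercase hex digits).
Answer: 0x9B

Derivation:
After byte 1 (0xAD): reg=0x4A
After byte 2 (0x25): reg=0x0A
After byte 3 (0x02): reg=0x38
After byte 4 (0x47): reg=0x7A
After byte 5 (0xFC): reg=0x9B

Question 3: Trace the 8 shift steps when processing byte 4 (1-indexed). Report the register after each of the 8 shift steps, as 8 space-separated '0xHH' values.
After byte 1 (0xAD): reg=0x4A
After byte 2 (0x25): reg=0x0A
After byte 3 (0x02): reg=0x38
Register before byte 4: 0x38
After XOR with byte 0x47: 0x7F

Answer: 0xFE 0xFB 0xF1 0xE5 0xCD 0x9D 0x3D 0x7A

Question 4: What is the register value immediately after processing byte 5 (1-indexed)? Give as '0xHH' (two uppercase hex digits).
Answer: 0x9B

Derivation:
After byte 1 (0xAD): reg=0x4A
After byte 2 (0x25): reg=0x0A
After byte 3 (0x02): reg=0x38
After byte 4 (0x47): reg=0x7A
After byte 5 (0xFC): reg=0x9B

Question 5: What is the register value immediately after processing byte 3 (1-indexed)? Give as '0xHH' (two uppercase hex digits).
After byte 1 (0xAD): reg=0x4A
After byte 2 (0x25): reg=0x0A
After byte 3 (0x02): reg=0x38

Answer: 0x38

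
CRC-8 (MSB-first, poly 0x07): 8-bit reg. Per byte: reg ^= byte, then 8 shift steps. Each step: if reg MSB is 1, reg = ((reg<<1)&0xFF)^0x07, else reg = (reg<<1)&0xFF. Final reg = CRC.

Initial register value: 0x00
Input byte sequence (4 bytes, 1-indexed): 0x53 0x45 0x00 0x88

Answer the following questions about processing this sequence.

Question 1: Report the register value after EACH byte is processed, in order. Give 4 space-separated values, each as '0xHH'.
0xBE 0xEF 0x83 0x31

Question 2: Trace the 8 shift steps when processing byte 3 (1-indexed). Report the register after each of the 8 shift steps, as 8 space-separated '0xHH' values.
After byte 1 (0x53): reg=0xBE
After byte 2 (0x45): reg=0xEF
Register before byte 3: 0xEF
After XOR with byte 0x00: 0xEF

Answer: 0xD9 0xB5 0x6D 0xDA 0xB3 0x61 0xC2 0x83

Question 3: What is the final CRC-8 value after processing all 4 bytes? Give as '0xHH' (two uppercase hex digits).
After byte 1 (0x53): reg=0xBE
After byte 2 (0x45): reg=0xEF
After byte 3 (0x00): reg=0x83
After byte 4 (0x88): reg=0x31

Answer: 0x31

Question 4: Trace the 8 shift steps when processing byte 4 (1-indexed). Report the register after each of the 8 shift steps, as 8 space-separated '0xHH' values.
Answer: 0x16 0x2C 0x58 0xB0 0x67 0xCE 0x9B 0x31

Derivation:
After byte 1 (0x53): reg=0xBE
After byte 2 (0x45): reg=0xEF
After byte 3 (0x00): reg=0x83
Register before byte 4: 0x83
After XOR with byte 0x88: 0x0B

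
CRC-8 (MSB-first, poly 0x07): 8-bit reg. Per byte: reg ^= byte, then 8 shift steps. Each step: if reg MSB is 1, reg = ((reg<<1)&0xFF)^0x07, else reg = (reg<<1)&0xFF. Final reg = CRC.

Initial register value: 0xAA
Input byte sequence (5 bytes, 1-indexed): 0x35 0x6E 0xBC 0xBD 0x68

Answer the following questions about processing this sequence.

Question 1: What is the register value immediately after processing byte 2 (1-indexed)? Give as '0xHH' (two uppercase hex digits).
Answer: 0x2F

Derivation:
After byte 1 (0x35): reg=0xD4
After byte 2 (0x6E): reg=0x2F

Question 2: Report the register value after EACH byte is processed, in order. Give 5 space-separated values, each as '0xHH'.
0xD4 0x2F 0xF0 0xE4 0xAD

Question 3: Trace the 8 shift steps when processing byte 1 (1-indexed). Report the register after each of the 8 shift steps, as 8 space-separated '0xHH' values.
Register before byte 1: 0xAA
After XOR with byte 0x35: 0x9F

Answer: 0x39 0x72 0xE4 0xCF 0x99 0x35 0x6A 0xD4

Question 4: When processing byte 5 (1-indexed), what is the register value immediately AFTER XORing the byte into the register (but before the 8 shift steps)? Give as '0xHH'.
Register before byte 5: 0xE4
Byte 5: 0x68
0xE4 XOR 0x68 = 0x8C

Answer: 0x8C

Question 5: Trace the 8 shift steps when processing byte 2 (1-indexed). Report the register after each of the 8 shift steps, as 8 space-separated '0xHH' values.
After byte 1 (0x35): reg=0xD4
Register before byte 2: 0xD4
After XOR with byte 0x6E: 0xBA

Answer: 0x73 0xE6 0xCB 0x91 0x25 0x4A 0x94 0x2F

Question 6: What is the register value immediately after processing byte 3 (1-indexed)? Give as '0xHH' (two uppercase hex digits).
After byte 1 (0x35): reg=0xD4
After byte 2 (0x6E): reg=0x2F
After byte 3 (0xBC): reg=0xF0

Answer: 0xF0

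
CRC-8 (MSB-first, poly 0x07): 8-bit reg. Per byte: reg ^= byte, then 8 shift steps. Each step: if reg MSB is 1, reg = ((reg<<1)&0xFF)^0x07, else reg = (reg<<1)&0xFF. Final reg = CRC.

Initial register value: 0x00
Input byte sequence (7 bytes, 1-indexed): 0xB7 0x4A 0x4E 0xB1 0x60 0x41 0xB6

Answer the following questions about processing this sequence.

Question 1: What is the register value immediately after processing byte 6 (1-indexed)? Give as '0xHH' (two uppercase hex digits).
After byte 1 (0xB7): reg=0x0C
After byte 2 (0x4A): reg=0xD5
After byte 3 (0x4E): reg=0xC8
After byte 4 (0xB1): reg=0x68
After byte 5 (0x60): reg=0x38
After byte 6 (0x41): reg=0x68

Answer: 0x68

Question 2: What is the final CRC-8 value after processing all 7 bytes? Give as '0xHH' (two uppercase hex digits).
After byte 1 (0xB7): reg=0x0C
After byte 2 (0x4A): reg=0xD5
After byte 3 (0x4E): reg=0xC8
After byte 4 (0xB1): reg=0x68
After byte 5 (0x60): reg=0x38
After byte 6 (0x41): reg=0x68
After byte 7 (0xB6): reg=0x14

Answer: 0x14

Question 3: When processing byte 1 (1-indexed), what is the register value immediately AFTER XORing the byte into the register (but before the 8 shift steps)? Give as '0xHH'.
Answer: 0xB7

Derivation:
Register before byte 1: 0x00
Byte 1: 0xB7
0x00 XOR 0xB7 = 0xB7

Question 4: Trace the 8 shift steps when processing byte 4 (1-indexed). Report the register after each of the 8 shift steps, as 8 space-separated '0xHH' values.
After byte 1 (0xB7): reg=0x0C
After byte 2 (0x4A): reg=0xD5
After byte 3 (0x4E): reg=0xC8
Register before byte 4: 0xC8
After XOR with byte 0xB1: 0x79

Answer: 0xF2 0xE3 0xC1 0x85 0x0D 0x1A 0x34 0x68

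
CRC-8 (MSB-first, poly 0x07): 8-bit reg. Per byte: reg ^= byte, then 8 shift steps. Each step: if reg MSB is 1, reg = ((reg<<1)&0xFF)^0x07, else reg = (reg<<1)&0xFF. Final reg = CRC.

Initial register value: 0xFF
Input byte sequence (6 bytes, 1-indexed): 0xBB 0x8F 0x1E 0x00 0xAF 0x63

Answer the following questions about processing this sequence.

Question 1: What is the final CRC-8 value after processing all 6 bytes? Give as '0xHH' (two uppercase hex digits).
After byte 1 (0xBB): reg=0xDB
After byte 2 (0x8F): reg=0xAB
After byte 3 (0x1E): reg=0x02
After byte 4 (0x00): reg=0x0E
After byte 5 (0xAF): reg=0x6E
After byte 6 (0x63): reg=0x23

Answer: 0x23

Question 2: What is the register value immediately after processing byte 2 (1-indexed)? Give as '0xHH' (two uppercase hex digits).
After byte 1 (0xBB): reg=0xDB
After byte 2 (0x8F): reg=0xAB

Answer: 0xAB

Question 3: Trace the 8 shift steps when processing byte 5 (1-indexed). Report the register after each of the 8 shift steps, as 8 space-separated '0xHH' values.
Answer: 0x45 0x8A 0x13 0x26 0x4C 0x98 0x37 0x6E

Derivation:
After byte 1 (0xBB): reg=0xDB
After byte 2 (0x8F): reg=0xAB
After byte 3 (0x1E): reg=0x02
After byte 4 (0x00): reg=0x0E
Register before byte 5: 0x0E
After XOR with byte 0xAF: 0xA1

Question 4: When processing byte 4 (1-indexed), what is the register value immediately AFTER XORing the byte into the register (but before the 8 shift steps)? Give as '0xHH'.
Answer: 0x02

Derivation:
Register before byte 4: 0x02
Byte 4: 0x00
0x02 XOR 0x00 = 0x02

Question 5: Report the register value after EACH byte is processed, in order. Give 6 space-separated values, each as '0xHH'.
0xDB 0xAB 0x02 0x0E 0x6E 0x23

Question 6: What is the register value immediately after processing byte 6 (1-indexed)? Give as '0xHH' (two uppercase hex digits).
Answer: 0x23

Derivation:
After byte 1 (0xBB): reg=0xDB
After byte 2 (0x8F): reg=0xAB
After byte 3 (0x1E): reg=0x02
After byte 4 (0x00): reg=0x0E
After byte 5 (0xAF): reg=0x6E
After byte 6 (0x63): reg=0x23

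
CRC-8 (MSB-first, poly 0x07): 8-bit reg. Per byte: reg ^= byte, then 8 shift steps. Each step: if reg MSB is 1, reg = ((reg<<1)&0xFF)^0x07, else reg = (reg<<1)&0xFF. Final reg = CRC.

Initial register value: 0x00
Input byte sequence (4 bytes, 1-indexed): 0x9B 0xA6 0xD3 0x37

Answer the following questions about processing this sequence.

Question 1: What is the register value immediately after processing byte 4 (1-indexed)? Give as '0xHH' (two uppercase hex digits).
After byte 1 (0x9B): reg=0xC8
After byte 2 (0xA6): reg=0x0D
After byte 3 (0xD3): reg=0x14
After byte 4 (0x37): reg=0xE9

Answer: 0xE9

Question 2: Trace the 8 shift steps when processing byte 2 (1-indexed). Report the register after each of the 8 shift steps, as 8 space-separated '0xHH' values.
After byte 1 (0x9B): reg=0xC8
Register before byte 2: 0xC8
After XOR with byte 0xA6: 0x6E

Answer: 0xDC 0xBF 0x79 0xF2 0xE3 0xC1 0x85 0x0D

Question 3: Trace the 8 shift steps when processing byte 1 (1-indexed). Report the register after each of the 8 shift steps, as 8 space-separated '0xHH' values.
Register before byte 1: 0x00
After XOR with byte 0x9B: 0x9B

Answer: 0x31 0x62 0xC4 0x8F 0x19 0x32 0x64 0xC8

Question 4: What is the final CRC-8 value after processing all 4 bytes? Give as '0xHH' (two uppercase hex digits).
After byte 1 (0x9B): reg=0xC8
After byte 2 (0xA6): reg=0x0D
After byte 3 (0xD3): reg=0x14
After byte 4 (0x37): reg=0xE9

Answer: 0xE9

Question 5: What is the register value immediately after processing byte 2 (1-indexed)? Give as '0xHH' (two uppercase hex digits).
After byte 1 (0x9B): reg=0xC8
After byte 2 (0xA6): reg=0x0D

Answer: 0x0D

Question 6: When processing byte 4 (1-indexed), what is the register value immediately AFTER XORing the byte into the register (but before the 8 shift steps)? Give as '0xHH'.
Answer: 0x23

Derivation:
Register before byte 4: 0x14
Byte 4: 0x37
0x14 XOR 0x37 = 0x23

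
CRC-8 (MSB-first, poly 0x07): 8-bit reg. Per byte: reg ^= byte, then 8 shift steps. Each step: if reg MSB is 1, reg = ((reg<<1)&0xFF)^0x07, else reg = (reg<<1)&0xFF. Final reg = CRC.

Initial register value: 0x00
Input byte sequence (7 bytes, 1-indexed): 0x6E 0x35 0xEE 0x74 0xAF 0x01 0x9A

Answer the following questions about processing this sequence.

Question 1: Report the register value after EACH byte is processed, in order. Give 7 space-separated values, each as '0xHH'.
0x0D 0xA8 0xD5 0x6E 0x49 0xFF 0x3C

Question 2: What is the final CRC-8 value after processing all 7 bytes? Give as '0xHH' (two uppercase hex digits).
Answer: 0x3C

Derivation:
After byte 1 (0x6E): reg=0x0D
After byte 2 (0x35): reg=0xA8
After byte 3 (0xEE): reg=0xD5
After byte 4 (0x74): reg=0x6E
After byte 5 (0xAF): reg=0x49
After byte 6 (0x01): reg=0xFF
After byte 7 (0x9A): reg=0x3C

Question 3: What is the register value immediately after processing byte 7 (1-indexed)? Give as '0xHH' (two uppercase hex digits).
Answer: 0x3C

Derivation:
After byte 1 (0x6E): reg=0x0D
After byte 2 (0x35): reg=0xA8
After byte 3 (0xEE): reg=0xD5
After byte 4 (0x74): reg=0x6E
After byte 5 (0xAF): reg=0x49
After byte 6 (0x01): reg=0xFF
After byte 7 (0x9A): reg=0x3C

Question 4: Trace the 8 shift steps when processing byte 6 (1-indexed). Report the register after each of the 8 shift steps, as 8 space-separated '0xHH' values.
After byte 1 (0x6E): reg=0x0D
After byte 2 (0x35): reg=0xA8
After byte 3 (0xEE): reg=0xD5
After byte 4 (0x74): reg=0x6E
After byte 5 (0xAF): reg=0x49
Register before byte 6: 0x49
After XOR with byte 0x01: 0x48

Answer: 0x90 0x27 0x4E 0x9C 0x3F 0x7E 0xFC 0xFF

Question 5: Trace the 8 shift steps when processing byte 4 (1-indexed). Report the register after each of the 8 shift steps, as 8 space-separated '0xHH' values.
After byte 1 (0x6E): reg=0x0D
After byte 2 (0x35): reg=0xA8
After byte 3 (0xEE): reg=0xD5
Register before byte 4: 0xD5
After XOR with byte 0x74: 0xA1

Answer: 0x45 0x8A 0x13 0x26 0x4C 0x98 0x37 0x6E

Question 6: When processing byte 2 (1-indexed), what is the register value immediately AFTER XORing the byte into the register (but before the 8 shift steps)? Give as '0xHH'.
Answer: 0x38

Derivation:
Register before byte 2: 0x0D
Byte 2: 0x35
0x0D XOR 0x35 = 0x38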